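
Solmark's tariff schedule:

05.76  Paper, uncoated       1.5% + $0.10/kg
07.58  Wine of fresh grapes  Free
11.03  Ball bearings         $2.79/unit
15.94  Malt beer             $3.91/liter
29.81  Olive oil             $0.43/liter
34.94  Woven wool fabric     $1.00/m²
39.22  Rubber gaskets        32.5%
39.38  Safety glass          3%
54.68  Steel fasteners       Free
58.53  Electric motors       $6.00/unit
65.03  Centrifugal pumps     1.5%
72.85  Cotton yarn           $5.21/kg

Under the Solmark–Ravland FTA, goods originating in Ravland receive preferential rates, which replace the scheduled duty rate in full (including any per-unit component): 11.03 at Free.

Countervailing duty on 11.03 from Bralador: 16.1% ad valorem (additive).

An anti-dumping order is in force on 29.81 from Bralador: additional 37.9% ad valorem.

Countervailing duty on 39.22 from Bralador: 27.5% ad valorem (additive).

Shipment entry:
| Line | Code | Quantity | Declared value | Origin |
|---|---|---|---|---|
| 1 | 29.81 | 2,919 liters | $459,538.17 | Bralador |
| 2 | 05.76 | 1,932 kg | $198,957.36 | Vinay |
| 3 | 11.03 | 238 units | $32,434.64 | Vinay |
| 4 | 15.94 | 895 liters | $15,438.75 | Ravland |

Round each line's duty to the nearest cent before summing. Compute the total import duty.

Line 1 (29.81, Bralador, 2,919 liters, $459,538.17):
Base rate for 29.81 is $0.43/liter.
Additional duty on 29.81 from Bralador: +37.9% ad valorem. Applied ad valorem rate = 37.9%.
Duty = $459,538.17 × 37.9% + 2,919 × $0.43 = $175,420.14.
Line 2 (05.76, Vinay, 1,932 kg, $198,957.36):
Base rate for 05.76 is 1.5% + $0.10/kg.
Duty = $198,957.36 × 1.5% + 1,932 × $0.10 = $3,177.56.
Line 3 (11.03, Vinay, 238 units, $32,434.64):
Base rate for 11.03 is $2.79/unit.
11.03 has an FTA preferential rate, but origin Vinay is not Ravland; base rate stands.
The additional-duty order on 11.03 targets Bralador, not Vinay; it does not apply.
Duty = 238 × $2.79 = $664.02.
Line 4 (15.94, Ravland, 895 liters, $15,438.75):
Base rate for 15.94 is $3.91/liter.
Origin Ravland is the FTA partner but 15.94 is not on the preference list; base rate stands.
Duty = 895 × $3.91 = $3,499.45.
Total = $175,420.14 + $3,177.56 + $664.02 + $3,499.45 = $182,761.17.

$182,761.17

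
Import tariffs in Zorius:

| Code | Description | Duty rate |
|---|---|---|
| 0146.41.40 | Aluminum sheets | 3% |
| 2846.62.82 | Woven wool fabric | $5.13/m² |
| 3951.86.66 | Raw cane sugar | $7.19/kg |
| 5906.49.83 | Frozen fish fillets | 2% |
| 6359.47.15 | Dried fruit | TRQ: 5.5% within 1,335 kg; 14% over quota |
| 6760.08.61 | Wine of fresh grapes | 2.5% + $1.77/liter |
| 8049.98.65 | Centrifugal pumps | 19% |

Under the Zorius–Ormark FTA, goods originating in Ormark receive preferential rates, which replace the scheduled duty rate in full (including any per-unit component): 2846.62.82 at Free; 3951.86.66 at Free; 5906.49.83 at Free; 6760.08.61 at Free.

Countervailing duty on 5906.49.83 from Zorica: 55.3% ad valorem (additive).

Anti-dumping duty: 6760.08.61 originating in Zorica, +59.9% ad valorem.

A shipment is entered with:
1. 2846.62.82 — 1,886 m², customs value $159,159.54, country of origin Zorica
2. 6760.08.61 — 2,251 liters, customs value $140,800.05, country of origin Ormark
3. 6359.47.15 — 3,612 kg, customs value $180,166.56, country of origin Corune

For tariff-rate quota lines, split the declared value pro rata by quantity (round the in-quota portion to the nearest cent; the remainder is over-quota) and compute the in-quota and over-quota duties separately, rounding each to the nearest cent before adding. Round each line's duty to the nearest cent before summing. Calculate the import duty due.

Line 1 (2846.62.82, Zorica, 1,886 m², $159,159.54):
Base rate for 2846.62.82 is $5.13/m².
2846.62.82 has an FTA preferential rate, but origin Zorica is not Ormark; base rate stands.
Duty = 1,886 × $5.13 = $9,675.18.
Line 2 (6760.08.61, Ormark, 2,251 liters, $140,800.05):
Base rate for 6760.08.61 is 2.5% + $1.77/liter.
Origin Ormark qualifies under the Zorius–Ormark agreement and 6760.08.61 is covered: preferential rate Free applies instead.
The additional-duty order on 6760.08.61 targets Zorica, not Ormark; it does not apply.
Duty = $140,800.05 × 0% = $0.00.
Line 3 (6359.47.15, Corune, 3,612 kg, $180,166.56):
Code 6359.47.15 is under a tariff-rate quota (threshold 1,335 kg). In-quota: 1,335 kg at 5.5%; over-quota: 2,277 kg at 14%.
Pro-rata value split: in-quota = $180,166.56 × 1,335/3,612 = $66,589.80; over-quota = $180,166.56 − $66,589.80 = $113,576.76.
In-quota duty = $66,589.80 × 5.5% = $3,662.44. Over-quota duty = $113,576.76 × 14% = $15,900.75.
Line duty = $3,662.44 + $15,900.75 = $19,563.19.
Total = $9,675.18 + $0.00 + $19,563.19 = $29,238.37.

$29,238.37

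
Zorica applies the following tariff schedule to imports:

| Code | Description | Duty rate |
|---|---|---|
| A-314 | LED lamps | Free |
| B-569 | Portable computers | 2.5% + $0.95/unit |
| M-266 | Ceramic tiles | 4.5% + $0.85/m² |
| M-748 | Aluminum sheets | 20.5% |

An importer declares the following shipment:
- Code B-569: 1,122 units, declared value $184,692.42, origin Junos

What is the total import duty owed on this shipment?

Line 1 (B-569, Junos, 1,122 units, $184,692.42):
Base rate for B-569 is 2.5% + $0.95/unit.
Duty = $184,692.42 × 2.5% + 1,122 × $0.95 = $5,683.21.

$5,683.21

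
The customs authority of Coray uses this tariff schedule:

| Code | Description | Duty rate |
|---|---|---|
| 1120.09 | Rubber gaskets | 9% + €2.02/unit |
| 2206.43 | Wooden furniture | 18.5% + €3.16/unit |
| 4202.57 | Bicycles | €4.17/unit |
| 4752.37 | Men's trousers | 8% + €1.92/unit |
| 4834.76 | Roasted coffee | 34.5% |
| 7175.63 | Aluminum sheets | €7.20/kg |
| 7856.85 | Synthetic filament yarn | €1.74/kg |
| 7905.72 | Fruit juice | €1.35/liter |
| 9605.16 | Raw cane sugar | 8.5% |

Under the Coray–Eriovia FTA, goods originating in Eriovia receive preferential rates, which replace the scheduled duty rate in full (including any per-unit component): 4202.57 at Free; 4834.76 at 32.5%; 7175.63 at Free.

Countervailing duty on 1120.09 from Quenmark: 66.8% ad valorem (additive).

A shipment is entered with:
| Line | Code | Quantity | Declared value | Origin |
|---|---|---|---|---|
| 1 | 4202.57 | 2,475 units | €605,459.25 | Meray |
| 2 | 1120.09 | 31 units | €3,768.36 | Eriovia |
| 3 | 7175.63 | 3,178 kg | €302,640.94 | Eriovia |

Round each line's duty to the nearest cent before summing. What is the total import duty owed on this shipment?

€10,722.52

Line 1 (4202.57, Meray, 2,475 units, €605,459.25):
Base rate for 4202.57 is €4.17/unit.
4202.57 has an FTA preferential rate, but origin Meray is not Eriovia; base rate stands.
Duty = 2,475 × €4.17 = €10,320.75.
Line 2 (1120.09, Eriovia, 31 units, €3,768.36):
Base rate for 1120.09 is 9% + €2.02/unit.
Origin Eriovia is the FTA partner but 1120.09 is not on the preference list; base rate stands.
The additional-duty order on 1120.09 targets Quenmark, not Eriovia; it does not apply.
Duty = €3,768.36 × 9% + 31 × €2.02 = €401.77.
Line 3 (7175.63, Eriovia, 3,178 kg, €302,640.94):
Base rate for 7175.63 is €7.20/kg.
Origin Eriovia qualifies under the Coray–Eriovia agreement and 7175.63 is covered: preferential rate Free applies instead.
Duty = €302,640.94 × 0% = €0.00.
Total = €10,320.75 + €401.77 + €0.00 = €10,722.52.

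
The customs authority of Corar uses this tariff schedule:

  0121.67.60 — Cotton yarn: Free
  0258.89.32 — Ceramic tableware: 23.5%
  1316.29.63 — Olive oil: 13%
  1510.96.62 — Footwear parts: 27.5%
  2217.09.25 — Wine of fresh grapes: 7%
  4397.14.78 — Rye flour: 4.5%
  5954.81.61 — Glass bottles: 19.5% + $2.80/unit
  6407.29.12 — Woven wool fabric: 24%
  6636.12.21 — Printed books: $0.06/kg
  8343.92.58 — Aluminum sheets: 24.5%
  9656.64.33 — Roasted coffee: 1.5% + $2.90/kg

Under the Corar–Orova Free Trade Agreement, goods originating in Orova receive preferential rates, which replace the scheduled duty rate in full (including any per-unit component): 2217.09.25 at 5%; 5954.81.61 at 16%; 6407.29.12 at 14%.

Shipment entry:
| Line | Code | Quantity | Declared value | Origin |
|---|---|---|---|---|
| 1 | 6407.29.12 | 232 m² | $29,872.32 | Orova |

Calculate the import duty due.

Line 1 (6407.29.12, Orova, 232 m², $29,872.32):
Base rate for 6407.29.12 is 24%.
Origin Orova qualifies under the Corar–Orova agreement and 6407.29.12 is covered: preferential rate 14% applies instead.
Duty = $29,872.32 × 14% = $4,182.12.

$4,182.12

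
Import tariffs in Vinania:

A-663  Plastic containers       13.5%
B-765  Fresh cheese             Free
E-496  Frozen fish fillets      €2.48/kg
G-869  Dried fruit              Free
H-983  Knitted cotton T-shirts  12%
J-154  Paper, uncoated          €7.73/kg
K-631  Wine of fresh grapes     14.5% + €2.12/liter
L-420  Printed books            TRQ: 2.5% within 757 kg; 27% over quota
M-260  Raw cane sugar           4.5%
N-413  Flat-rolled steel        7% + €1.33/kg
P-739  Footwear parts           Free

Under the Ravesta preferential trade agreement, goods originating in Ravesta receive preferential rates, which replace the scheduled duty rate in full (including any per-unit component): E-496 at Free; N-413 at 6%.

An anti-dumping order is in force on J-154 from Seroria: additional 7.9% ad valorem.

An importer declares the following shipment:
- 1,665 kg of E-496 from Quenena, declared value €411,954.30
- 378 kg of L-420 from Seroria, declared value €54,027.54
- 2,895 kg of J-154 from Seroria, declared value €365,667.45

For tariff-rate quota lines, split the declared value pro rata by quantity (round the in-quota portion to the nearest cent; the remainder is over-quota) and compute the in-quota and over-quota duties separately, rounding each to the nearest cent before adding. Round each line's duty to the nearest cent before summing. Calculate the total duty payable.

Line 1 (E-496, Quenena, 1,665 kg, €411,954.30):
Base rate for E-496 is €2.48/kg.
E-496 has an FTA preferential rate, but origin Quenena is not Ravesta; base rate stands.
Duty = 1,665 × €2.48 = €4,129.20.
Line 2 (L-420, Seroria, 378 kg, €54,027.54):
Code L-420 is under a tariff-rate quota (threshold 757 kg). Quantity 378 kg is within the quota, so the in-quota rate 2.5% applies to the full value.
Duty = €54,027.54 × 2.5% = €1,350.69.
Line 3 (J-154, Seroria, 2,895 kg, €365,667.45):
Base rate for J-154 is €7.73/kg.
Additional duty on J-154 from Seroria: +7.9% ad valorem. Applied ad valorem rate = 7.9%.
Duty = €365,667.45 × 7.9% + 2,895 × €7.73 = €51,266.08.
Total = €4,129.20 + €1,350.69 + €51,266.08 = €56,745.97.

€56,745.97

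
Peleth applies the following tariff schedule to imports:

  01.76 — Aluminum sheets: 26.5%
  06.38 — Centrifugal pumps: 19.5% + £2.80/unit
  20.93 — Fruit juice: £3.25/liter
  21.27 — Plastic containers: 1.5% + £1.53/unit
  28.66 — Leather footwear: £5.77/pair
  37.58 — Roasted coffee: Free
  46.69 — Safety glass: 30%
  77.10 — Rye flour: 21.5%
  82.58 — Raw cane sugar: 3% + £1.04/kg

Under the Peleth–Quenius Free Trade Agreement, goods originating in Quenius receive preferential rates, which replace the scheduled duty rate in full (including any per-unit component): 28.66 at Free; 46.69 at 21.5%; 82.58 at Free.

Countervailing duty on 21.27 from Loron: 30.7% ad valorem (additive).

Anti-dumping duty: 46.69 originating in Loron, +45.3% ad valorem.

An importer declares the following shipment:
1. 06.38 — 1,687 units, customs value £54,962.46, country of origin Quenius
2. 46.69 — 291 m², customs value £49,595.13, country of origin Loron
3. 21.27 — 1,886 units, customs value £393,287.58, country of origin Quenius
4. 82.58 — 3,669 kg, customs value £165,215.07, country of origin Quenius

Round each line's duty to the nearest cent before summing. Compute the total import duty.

£61,571.30

Line 1 (06.38, Quenius, 1,687 units, £54,962.46):
Base rate for 06.38 is 19.5% + £2.80/unit.
Origin Quenius is the FTA partner but 06.38 is not on the preference list; base rate stands.
Duty = £54,962.46 × 19.5% + 1,687 × £2.80 = £15,441.28.
Line 2 (46.69, Loron, 291 m², £49,595.13):
Base rate for 46.69 is 30%.
46.69 has an FTA preferential rate, but origin Loron is not Quenius; base rate stands.
Additional duty on 46.69 from Loron: +45.3%. Applied ad valorem rate: 30% + 45.3% = 75.3%.
Duty = £49,595.13 × 75.3% = £37,345.13.
Line 3 (21.27, Quenius, 1,886 units, £393,287.58):
Base rate for 21.27 is 1.5% + £1.53/unit.
Origin Quenius is the FTA partner but 21.27 is not on the preference list; base rate stands.
The additional-duty order on 21.27 targets Loron, not Quenius; it does not apply.
Duty = £393,287.58 × 1.5% + 1,886 × £1.53 = £8,784.89.
Line 4 (82.58, Quenius, 3,669 kg, £165,215.07):
Base rate for 82.58 is 3% + £1.04/kg.
Origin Quenius qualifies under the Peleth–Quenius agreement and 82.58 is covered: preferential rate Free applies instead.
Duty = £165,215.07 × 0% = £0.00.
Total = £15,441.28 + £37,345.13 + £8,784.89 + £0.00 = £61,571.30.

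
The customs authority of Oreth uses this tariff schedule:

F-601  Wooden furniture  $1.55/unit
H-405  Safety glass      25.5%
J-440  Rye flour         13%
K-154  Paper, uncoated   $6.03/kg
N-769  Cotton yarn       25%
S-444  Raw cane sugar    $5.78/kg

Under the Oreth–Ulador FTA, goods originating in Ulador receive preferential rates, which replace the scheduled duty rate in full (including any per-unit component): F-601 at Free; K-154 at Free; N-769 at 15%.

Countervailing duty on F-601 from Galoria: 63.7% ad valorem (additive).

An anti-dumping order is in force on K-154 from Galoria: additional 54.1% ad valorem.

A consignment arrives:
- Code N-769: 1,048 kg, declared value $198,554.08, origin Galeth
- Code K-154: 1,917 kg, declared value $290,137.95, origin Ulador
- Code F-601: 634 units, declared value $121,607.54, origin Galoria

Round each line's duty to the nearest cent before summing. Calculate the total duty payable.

Line 1 (N-769, Galeth, 1,048 kg, $198,554.08):
Base rate for N-769 is 25%.
N-769 has an FTA preferential rate, but origin Galeth is not Ulador; base rate stands.
Duty = $198,554.08 × 25% = $49,638.52.
Line 2 (K-154, Ulador, 1,917 kg, $290,137.95):
Base rate for K-154 is $6.03/kg.
Origin Ulador qualifies under the Oreth–Ulador agreement and K-154 is covered: preferential rate Free applies instead.
The additional-duty order on K-154 targets Galoria, not Ulador; it does not apply.
Duty = $290,137.95 × 0% = $0.00.
Line 3 (F-601, Galoria, 634 units, $121,607.54):
Base rate for F-601 is $1.55/unit.
F-601 has an FTA preferential rate, but origin Galoria is not Ulador; base rate stands.
Additional duty on F-601 from Galoria: +63.7% ad valorem. Applied ad valorem rate = 63.7%.
Duty = $121,607.54 × 63.7% + 634 × $1.55 = $78,446.70.
Total = $49,638.52 + $0.00 + $78,446.70 = $128,085.22.

$128,085.22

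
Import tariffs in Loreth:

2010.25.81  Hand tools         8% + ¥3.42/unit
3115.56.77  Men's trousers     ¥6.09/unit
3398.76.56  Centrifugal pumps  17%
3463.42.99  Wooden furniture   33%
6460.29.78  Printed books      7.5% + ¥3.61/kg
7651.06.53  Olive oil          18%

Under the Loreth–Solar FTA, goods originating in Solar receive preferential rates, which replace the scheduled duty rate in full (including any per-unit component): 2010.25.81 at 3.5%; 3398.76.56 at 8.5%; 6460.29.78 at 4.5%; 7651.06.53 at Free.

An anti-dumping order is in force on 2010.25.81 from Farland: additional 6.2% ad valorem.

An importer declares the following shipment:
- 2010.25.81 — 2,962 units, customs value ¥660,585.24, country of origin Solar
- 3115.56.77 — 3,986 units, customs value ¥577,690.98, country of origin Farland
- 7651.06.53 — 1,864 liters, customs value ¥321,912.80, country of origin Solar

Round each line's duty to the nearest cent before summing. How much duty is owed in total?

Line 1 (2010.25.81, Solar, 2,962 units, ¥660,585.24):
Base rate for 2010.25.81 is 8% + ¥3.42/unit.
Origin Solar qualifies under the Loreth–Solar agreement and 2010.25.81 is covered: preferential rate 3.5% applies instead.
The additional-duty order on 2010.25.81 targets Farland, not Solar; it does not apply.
Duty = ¥660,585.24 × 3.5% = ¥23,120.48.
Line 2 (3115.56.77, Farland, 3,986 units, ¥577,690.98):
Base rate for 3115.56.77 is ¥6.09/unit.
Duty = 3,986 × ¥6.09 = ¥24,274.74.
Line 3 (7651.06.53, Solar, 1,864 liters, ¥321,912.80):
Base rate for 7651.06.53 is 18%.
Origin Solar qualifies under the Loreth–Solar agreement and 7651.06.53 is covered: preferential rate Free applies instead.
Duty = ¥321,912.80 × 0% = ¥0.00.
Total = ¥23,120.48 + ¥24,274.74 + ¥0.00 = ¥47,395.22.

¥47,395.22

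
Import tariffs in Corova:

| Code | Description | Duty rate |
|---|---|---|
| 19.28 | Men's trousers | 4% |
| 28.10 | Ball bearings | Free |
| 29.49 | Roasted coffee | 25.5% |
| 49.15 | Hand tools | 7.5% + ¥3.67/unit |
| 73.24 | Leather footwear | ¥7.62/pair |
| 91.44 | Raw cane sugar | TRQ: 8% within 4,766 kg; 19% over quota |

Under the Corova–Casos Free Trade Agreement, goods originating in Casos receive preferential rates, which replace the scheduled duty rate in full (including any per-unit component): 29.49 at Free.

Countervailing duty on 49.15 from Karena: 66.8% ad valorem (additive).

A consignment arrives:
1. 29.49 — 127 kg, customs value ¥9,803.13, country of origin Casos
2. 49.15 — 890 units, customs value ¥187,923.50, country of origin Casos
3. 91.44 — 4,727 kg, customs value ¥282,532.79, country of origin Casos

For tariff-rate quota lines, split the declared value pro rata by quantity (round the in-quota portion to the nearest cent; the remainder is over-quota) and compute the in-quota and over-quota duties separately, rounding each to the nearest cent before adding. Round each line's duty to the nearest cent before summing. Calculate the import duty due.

Line 1 (29.49, Casos, 127 kg, ¥9,803.13):
Base rate for 29.49 is 25.5%.
Origin Casos qualifies under the Corova–Casos agreement and 29.49 is covered: preferential rate Free applies instead.
Duty = ¥9,803.13 × 0% = ¥0.00.
Line 2 (49.15, Casos, 890 units, ¥187,923.50):
Base rate for 49.15 is 7.5% + ¥3.67/unit.
Origin Casos is the FTA partner but 49.15 is not on the preference list; base rate stands.
The additional-duty order on 49.15 targets Karena, not Casos; it does not apply.
Duty = ¥187,923.50 × 7.5% + 890 × ¥3.67 = ¥17,360.56.
Line 3 (91.44, Casos, 4,727 kg, ¥282,532.79):
Code 91.44 is under a tariff-rate quota (threshold 4,766 kg). Quantity 4,727 kg is within the quota, so the in-quota rate 8% applies to the full value.
Duty = ¥282,532.79 × 8% = ¥22,602.62.
Total = ¥0.00 + ¥17,360.56 + ¥22,602.62 = ¥39,963.18.

¥39,963.18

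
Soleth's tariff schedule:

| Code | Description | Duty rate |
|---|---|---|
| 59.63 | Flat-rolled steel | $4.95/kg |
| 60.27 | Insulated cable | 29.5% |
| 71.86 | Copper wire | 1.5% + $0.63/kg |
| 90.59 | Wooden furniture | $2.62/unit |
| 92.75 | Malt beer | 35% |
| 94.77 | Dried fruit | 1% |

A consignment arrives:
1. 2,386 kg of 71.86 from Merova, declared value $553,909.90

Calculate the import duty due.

$9,811.83

Line 1 (71.86, Merova, 2,386 kg, $553,909.90):
Base rate for 71.86 is 1.5% + $0.63/kg.
Duty = $553,909.90 × 1.5% + 2,386 × $0.63 = $9,811.83.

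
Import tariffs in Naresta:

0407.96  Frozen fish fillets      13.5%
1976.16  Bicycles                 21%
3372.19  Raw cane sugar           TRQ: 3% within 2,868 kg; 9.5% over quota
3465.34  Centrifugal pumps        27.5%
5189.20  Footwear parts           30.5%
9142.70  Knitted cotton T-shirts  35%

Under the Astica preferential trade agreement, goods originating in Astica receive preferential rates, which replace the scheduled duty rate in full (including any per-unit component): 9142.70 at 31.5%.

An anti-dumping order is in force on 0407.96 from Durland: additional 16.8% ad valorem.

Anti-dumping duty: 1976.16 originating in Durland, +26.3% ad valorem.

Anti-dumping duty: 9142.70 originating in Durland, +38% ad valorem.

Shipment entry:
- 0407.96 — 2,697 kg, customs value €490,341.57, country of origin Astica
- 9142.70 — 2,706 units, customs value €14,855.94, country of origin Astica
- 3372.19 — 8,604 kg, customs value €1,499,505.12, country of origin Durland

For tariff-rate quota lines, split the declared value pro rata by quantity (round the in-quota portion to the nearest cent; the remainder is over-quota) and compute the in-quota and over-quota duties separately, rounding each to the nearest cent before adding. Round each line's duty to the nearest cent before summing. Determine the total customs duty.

Line 1 (0407.96, Astica, 2,697 kg, €490,341.57):
Base rate for 0407.96 is 13.5%.
Origin Astica is the FTA partner but 0407.96 is not on the preference list; base rate stands.
The additional-duty order on 0407.96 targets Durland, not Astica; it does not apply.
Duty = €490,341.57 × 13.5% = €66,196.11.
Line 2 (9142.70, Astica, 2,706 units, €14,855.94):
Base rate for 9142.70 is 35%.
Origin Astica qualifies under the Naresta–Astica agreement and 9142.70 is covered: preferential rate 31.5% applies instead.
The additional-duty order on 9142.70 targets Durland, not Astica; it does not apply.
Duty = €14,855.94 × 31.5% = €4,679.62.
Line 3 (3372.19, Durland, 8,604 kg, €1,499,505.12):
Code 3372.19 is under a tariff-rate quota (threshold 2,868 kg). In-quota: 2,868 kg at 3%; over-quota: 5,736 kg at 9.5%.
Pro-rata value split: in-quota = €1,499,505.12 × 2,868/8,604 = €499,835.04; over-quota = €1,499,505.12 − €499,835.04 = €999,670.08.
In-quota duty = €499,835.04 × 3% = €14,995.05. Over-quota duty = €999,670.08 × 9.5% = €94,968.66.
Line duty = €14,995.05 + €94,968.66 = €109,963.71.
Total = €66,196.11 + €4,679.62 + €109,963.71 = €180,839.44.

€180,839.44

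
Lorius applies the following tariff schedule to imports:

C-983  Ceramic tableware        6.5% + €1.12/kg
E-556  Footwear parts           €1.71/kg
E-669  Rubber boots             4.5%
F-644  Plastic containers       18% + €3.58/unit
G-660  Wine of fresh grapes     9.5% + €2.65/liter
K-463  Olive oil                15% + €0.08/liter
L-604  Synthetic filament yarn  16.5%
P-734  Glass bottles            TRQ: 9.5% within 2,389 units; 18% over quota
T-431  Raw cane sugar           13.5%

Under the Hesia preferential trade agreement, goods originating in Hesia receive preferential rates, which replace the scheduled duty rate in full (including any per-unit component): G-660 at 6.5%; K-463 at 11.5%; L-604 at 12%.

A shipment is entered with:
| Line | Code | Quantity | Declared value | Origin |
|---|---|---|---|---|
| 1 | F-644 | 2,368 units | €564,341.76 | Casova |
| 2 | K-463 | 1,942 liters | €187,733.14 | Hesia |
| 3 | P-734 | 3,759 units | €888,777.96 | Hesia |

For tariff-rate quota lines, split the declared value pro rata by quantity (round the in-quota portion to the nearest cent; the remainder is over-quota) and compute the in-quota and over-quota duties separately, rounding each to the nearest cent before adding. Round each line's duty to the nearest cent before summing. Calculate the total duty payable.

€243,615.61

Line 1 (F-644, Casova, 2,368 units, €564,341.76):
Base rate for F-644 is 18% + €3.58/unit.
Duty = €564,341.76 × 18% + 2,368 × €3.58 = €110,058.96.
Line 2 (K-463, Hesia, 1,942 liters, €187,733.14):
Base rate for K-463 is 15% + €0.08/liter.
Origin Hesia qualifies under the Lorius–Hesia agreement and K-463 is covered: preferential rate 11.5% applies instead.
Duty = €187,733.14 × 11.5% = €21,589.31.
Line 3 (P-734, Hesia, 3,759 units, €888,777.96):
Code P-734 is under a tariff-rate quota (threshold 2,389 units). In-quota: 2,389 units at 9.5%; over-quota: 1,370 units at 18%.
Pro-rata value split: in-quota = €888,777.96 × 2,389/3,759 = €564,855.16; over-quota = €888,777.96 − €564,855.16 = €323,922.80.
In-quota duty = €564,855.16 × 9.5% = €53,661.24. Over-quota duty = €323,922.80 × 18% = €58,306.10.
Line duty = €53,661.24 + €58,306.10 = €111,967.34.
Total = €110,058.96 + €21,589.31 + €111,967.34 = €243,615.61.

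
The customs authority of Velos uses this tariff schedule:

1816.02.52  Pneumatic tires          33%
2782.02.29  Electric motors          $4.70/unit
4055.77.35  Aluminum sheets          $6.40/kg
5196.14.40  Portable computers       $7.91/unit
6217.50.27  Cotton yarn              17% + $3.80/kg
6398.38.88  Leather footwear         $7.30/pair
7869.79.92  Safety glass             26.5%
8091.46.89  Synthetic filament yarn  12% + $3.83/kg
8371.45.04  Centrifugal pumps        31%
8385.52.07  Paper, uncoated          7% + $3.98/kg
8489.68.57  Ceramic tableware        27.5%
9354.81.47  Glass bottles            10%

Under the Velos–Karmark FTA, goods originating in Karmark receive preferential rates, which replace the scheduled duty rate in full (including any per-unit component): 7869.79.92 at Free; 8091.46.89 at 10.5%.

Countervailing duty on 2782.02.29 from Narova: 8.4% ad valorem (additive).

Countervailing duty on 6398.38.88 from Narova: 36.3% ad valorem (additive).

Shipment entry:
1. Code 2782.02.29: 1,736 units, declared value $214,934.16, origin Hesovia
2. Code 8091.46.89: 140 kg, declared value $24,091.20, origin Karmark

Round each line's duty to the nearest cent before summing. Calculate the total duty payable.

Line 1 (2782.02.29, Hesovia, 1,736 units, $214,934.16):
Base rate for 2782.02.29 is $4.70/unit.
The additional-duty order on 2782.02.29 targets Narova, not Hesovia; it does not apply.
Duty = 1,736 × $4.70 = $8,159.20.
Line 2 (8091.46.89, Karmark, 140 kg, $24,091.20):
Base rate for 8091.46.89 is 12% + $3.83/kg.
Origin Karmark qualifies under the Velos–Karmark agreement and 8091.46.89 is covered: preferential rate 10.5% applies instead.
Duty = $24,091.20 × 10.5% = $2,529.58.
Total = $8,159.20 + $2,529.58 = $10,688.78.

$10,688.78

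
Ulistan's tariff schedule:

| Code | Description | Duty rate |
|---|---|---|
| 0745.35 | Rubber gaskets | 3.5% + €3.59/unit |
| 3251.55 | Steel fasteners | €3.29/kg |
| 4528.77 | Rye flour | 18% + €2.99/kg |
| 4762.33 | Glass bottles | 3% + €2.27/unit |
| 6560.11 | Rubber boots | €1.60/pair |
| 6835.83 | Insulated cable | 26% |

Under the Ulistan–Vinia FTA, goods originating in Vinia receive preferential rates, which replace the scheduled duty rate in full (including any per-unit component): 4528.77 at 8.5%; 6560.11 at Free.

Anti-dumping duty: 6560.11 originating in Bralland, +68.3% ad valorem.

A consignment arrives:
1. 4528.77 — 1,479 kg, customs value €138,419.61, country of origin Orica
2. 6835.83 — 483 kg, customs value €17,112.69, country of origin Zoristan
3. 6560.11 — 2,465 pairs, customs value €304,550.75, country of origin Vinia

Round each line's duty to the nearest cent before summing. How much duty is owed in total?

Line 1 (4528.77, Orica, 1,479 kg, €138,419.61):
Base rate for 4528.77 is 18% + €2.99/kg.
4528.77 has an FTA preferential rate, but origin Orica is not Vinia; base rate stands.
Duty = €138,419.61 × 18% + 1,479 × €2.99 = €29,337.74.
Line 2 (6835.83, Zoristan, 483 kg, €17,112.69):
Base rate for 6835.83 is 26%.
Duty = €17,112.69 × 26% = €4,449.30.
Line 3 (6560.11, Vinia, 2,465 pairs, €304,550.75):
Base rate for 6560.11 is €1.60/pair.
Origin Vinia qualifies under the Ulistan–Vinia agreement and 6560.11 is covered: preferential rate Free applies instead.
The additional-duty order on 6560.11 targets Bralland, not Vinia; it does not apply.
Duty = €304,550.75 × 0% = €0.00.
Total = €29,337.74 + €4,449.30 + €0.00 = €33,787.04.

€33,787.04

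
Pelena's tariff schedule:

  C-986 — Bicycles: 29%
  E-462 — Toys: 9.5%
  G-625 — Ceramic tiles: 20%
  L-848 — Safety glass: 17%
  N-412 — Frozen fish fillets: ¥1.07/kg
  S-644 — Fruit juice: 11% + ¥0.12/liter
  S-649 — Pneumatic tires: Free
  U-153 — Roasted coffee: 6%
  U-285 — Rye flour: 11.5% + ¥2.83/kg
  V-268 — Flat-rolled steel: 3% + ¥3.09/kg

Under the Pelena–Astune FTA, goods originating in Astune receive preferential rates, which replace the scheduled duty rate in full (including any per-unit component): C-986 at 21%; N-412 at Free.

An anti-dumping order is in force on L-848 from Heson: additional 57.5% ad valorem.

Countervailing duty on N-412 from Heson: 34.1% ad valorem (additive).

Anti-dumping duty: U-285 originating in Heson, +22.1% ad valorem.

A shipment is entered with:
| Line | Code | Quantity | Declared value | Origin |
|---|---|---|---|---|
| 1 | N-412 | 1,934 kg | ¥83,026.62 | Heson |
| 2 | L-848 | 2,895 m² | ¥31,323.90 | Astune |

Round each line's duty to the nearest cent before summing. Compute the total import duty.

¥35,706.52

Line 1 (N-412, Heson, 1,934 kg, ¥83,026.62):
Base rate for N-412 is ¥1.07/kg.
N-412 has an FTA preferential rate, but origin Heson is not Astune; base rate stands.
Additional duty on N-412 from Heson: +34.1% ad valorem. Applied ad valorem rate = 34.1%.
Duty = ¥83,026.62 × 34.1% + 1,934 × ¥1.07 = ¥30,381.46.
Line 2 (L-848, Astune, 2,895 m², ¥31,323.90):
Base rate for L-848 is 17%.
Origin Astune is the FTA partner but L-848 is not on the preference list; base rate stands.
The additional-duty order on L-848 targets Heson, not Astune; it does not apply.
Duty = ¥31,323.90 × 17% = ¥5,325.06.
Total = ¥30,381.46 + ¥5,325.06 = ¥35,706.52.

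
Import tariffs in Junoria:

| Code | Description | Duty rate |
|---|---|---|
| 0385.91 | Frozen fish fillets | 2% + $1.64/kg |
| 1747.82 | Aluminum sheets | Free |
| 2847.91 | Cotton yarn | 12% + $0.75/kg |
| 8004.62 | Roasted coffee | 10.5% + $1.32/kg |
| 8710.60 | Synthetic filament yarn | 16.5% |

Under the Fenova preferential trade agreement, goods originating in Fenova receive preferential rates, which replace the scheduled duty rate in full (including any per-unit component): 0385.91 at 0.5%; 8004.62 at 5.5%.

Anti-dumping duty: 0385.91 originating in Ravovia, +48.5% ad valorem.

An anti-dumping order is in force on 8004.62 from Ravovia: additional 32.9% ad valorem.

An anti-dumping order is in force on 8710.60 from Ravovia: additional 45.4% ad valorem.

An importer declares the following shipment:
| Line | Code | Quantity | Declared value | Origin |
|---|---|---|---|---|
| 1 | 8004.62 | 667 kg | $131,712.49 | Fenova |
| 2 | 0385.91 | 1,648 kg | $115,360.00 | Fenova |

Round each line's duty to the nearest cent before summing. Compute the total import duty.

$7,820.99

Line 1 (8004.62, Fenova, 667 kg, $131,712.49):
Base rate for 8004.62 is 10.5% + $1.32/kg.
Origin Fenova qualifies under the Junoria–Fenova agreement and 8004.62 is covered: preferential rate 5.5% applies instead.
The additional-duty order on 8004.62 targets Ravovia, not Fenova; it does not apply.
Duty = $131,712.49 × 5.5% = $7,244.19.
Line 2 (0385.91, Fenova, 1,648 kg, $115,360.00):
Base rate for 0385.91 is 2% + $1.64/kg.
Origin Fenova qualifies under the Junoria–Fenova agreement and 0385.91 is covered: preferential rate 0.5% applies instead.
The additional-duty order on 0385.91 targets Ravovia, not Fenova; it does not apply.
Duty = $115,360.00 × 0.5% = $576.80.
Total = $7,244.19 + $576.80 = $7,820.99.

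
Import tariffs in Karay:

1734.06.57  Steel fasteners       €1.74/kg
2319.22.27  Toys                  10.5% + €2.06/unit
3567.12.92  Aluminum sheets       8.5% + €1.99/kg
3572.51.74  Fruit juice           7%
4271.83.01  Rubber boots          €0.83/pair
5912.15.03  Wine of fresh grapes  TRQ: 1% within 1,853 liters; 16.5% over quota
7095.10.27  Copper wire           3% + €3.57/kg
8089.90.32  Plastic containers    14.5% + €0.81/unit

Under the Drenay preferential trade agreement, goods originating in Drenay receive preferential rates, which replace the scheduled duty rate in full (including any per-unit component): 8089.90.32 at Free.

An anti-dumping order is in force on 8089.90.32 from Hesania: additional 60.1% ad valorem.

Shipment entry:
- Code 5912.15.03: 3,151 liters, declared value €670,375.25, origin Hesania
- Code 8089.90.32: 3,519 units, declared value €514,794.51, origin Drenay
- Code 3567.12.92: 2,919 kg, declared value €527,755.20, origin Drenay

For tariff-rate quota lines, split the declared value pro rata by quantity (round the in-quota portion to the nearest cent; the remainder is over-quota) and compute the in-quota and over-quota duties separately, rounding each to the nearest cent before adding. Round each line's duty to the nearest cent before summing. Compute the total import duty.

€100,174.93

Line 1 (5912.15.03, Hesania, 3,151 liters, €670,375.25):
Code 5912.15.03 is under a tariff-rate quota (threshold 1,853 liters). In-quota: 1,853 liters at 1%; over-quota: 1,298 liters at 16.5%.
Pro-rata value split: in-quota = €670,375.25 × 1,853/3,151 = €394,225.75; over-quota = €670,375.25 − €394,225.75 = €276,149.50.
In-quota duty = €394,225.75 × 1% = €3,942.26. Over-quota duty = €276,149.50 × 16.5% = €45,564.67.
Line duty = €3,942.26 + €45,564.67 = €49,506.93.
Line 2 (8089.90.32, Drenay, 3,519 units, €514,794.51):
Base rate for 8089.90.32 is 14.5% + €0.81/unit.
Origin Drenay qualifies under the Karay–Drenay agreement and 8089.90.32 is covered: preferential rate Free applies instead.
The additional-duty order on 8089.90.32 targets Hesania, not Drenay; it does not apply.
Duty = €514,794.51 × 0% = €0.00.
Line 3 (3567.12.92, Drenay, 2,919 kg, €527,755.20):
Base rate for 3567.12.92 is 8.5% + €1.99/kg.
Origin Drenay is the FTA partner but 3567.12.92 is not on the preference list; base rate stands.
Duty = €527,755.20 × 8.5% + 2,919 × €1.99 = €50,668.00.
Total = €49,506.93 + €0.00 + €50,668.00 = €100,174.93.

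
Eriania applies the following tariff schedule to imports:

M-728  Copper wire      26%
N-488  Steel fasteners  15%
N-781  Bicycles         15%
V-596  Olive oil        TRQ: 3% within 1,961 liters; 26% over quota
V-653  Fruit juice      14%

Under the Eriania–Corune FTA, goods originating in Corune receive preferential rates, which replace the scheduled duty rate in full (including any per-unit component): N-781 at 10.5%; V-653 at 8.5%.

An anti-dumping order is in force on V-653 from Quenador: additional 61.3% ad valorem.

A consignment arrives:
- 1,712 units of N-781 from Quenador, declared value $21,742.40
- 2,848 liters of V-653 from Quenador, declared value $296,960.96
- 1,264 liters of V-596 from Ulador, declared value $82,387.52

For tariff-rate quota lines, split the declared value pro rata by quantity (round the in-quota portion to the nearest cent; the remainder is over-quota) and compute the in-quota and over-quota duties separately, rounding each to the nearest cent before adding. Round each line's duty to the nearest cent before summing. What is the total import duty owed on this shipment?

Line 1 (N-781, Quenador, 1,712 units, $21,742.40):
Base rate for N-781 is 15%.
N-781 has an FTA preferential rate, but origin Quenador is not Corune; base rate stands.
Duty = $21,742.40 × 15% = $3,261.36.
Line 2 (V-653, Quenador, 2,848 liters, $296,960.96):
Base rate for V-653 is 14%.
V-653 has an FTA preferential rate, but origin Quenador is not Corune; base rate stands.
Additional duty on V-653 from Quenador: +61.3%. Applied ad valorem rate: 14% + 61.3% = 75.3%.
Duty = $296,960.96 × 75.3% = $223,611.60.
Line 3 (V-596, Ulador, 1,264 liters, $82,387.52):
Code V-596 is under a tariff-rate quota (threshold 1,961 liters). Quantity 1,264 liters is within the quota, so the in-quota rate 3% applies to the full value.
Duty = $82,387.52 × 3% = $2,471.63.
Total = $3,261.36 + $223,611.60 + $2,471.63 = $229,344.59.

$229,344.59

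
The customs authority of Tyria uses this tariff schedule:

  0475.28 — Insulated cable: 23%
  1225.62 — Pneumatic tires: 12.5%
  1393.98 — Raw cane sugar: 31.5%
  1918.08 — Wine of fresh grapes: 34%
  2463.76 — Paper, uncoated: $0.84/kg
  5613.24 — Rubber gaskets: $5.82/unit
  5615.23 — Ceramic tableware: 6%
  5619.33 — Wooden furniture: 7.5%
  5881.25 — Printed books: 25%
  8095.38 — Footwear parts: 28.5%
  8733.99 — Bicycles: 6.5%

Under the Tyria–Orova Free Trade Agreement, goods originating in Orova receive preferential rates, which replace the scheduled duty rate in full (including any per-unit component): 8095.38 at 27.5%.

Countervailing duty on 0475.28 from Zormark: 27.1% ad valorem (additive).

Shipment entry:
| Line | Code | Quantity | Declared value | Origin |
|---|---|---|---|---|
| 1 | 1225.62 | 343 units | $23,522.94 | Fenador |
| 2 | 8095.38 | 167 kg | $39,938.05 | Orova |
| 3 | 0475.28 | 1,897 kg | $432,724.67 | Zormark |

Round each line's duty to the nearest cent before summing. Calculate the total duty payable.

Line 1 (1225.62, Fenador, 343 units, $23,522.94):
Base rate for 1225.62 is 12.5%.
Duty = $23,522.94 × 12.5% = $2,940.37.
Line 2 (8095.38, Orova, 167 kg, $39,938.05):
Base rate for 8095.38 is 28.5%.
Origin Orova qualifies under the Tyria–Orova agreement and 8095.38 is covered: preferential rate 27.5% applies instead.
Duty = $39,938.05 × 27.5% = $10,982.96.
Line 3 (0475.28, Zormark, 1,897 kg, $432,724.67):
Base rate for 0475.28 is 23%.
Additional duty on 0475.28 from Zormark: +27.1%. Applied ad valorem rate: 23% + 27.1% = 50.1%.
Duty = $432,724.67 × 50.1% = $216,795.06.
Total = $2,940.37 + $10,982.96 + $216,795.06 = $230,718.39.

$230,718.39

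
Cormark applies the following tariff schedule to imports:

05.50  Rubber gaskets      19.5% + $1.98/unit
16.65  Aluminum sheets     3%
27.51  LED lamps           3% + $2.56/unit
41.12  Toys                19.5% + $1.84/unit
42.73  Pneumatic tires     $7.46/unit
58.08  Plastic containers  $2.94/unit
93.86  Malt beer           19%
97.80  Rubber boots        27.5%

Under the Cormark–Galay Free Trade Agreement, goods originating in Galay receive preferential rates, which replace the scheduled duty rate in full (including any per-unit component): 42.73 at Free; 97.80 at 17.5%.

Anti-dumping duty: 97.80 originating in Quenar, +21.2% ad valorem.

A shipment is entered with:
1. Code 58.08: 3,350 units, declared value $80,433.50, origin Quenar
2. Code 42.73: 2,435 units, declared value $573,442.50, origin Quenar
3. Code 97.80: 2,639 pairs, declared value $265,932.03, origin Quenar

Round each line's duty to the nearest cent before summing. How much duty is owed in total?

$157,523.00

Line 1 (58.08, Quenar, 3,350 units, $80,433.50):
Base rate for 58.08 is $2.94/unit.
Duty = 3,350 × $2.94 = $9,849.00.
Line 2 (42.73, Quenar, 2,435 units, $573,442.50):
Base rate for 42.73 is $7.46/unit.
42.73 has an FTA preferential rate, but origin Quenar is not Galay; base rate stands.
Duty = 2,435 × $7.46 = $18,165.10.
Line 3 (97.80, Quenar, 2,639 pairs, $265,932.03):
Base rate for 97.80 is 27.5%.
97.80 has an FTA preferential rate, but origin Quenar is not Galay; base rate stands.
Additional duty on 97.80 from Quenar: +21.2%. Applied ad valorem rate: 27.5% + 21.2% = 48.7%.
Duty = $265,932.03 × 48.7% = $129,508.90.
Total = $9,849.00 + $18,165.10 + $129,508.90 = $157,523.00.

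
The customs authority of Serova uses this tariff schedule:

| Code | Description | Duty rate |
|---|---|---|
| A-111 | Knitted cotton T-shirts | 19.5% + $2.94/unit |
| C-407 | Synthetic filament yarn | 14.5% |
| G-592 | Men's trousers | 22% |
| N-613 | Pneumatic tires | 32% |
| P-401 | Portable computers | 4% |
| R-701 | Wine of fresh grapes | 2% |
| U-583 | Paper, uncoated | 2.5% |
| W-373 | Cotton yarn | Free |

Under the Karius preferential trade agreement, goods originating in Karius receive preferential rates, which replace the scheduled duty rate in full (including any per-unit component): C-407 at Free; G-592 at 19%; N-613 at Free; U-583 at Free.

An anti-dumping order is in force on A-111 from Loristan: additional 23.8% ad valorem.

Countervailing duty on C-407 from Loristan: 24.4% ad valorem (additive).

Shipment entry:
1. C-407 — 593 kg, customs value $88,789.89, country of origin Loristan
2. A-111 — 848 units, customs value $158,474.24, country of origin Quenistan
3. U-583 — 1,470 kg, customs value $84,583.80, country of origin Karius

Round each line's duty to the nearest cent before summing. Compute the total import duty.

$67,934.87

Line 1 (C-407, Loristan, 593 kg, $88,789.89):
Base rate for C-407 is 14.5%.
C-407 has an FTA preferential rate, but origin Loristan is not Karius; base rate stands.
Additional duty on C-407 from Loristan: +24.4%. Applied ad valorem rate: 14.5% + 24.4% = 38.9%.
Duty = $88,789.89 × 38.9% = $34,539.27.
Line 2 (A-111, Quenistan, 848 units, $158,474.24):
Base rate for A-111 is 19.5% + $2.94/unit.
The additional-duty order on A-111 targets Loristan, not Quenistan; it does not apply.
Duty = $158,474.24 × 19.5% + 848 × $2.94 = $33,395.60.
Line 3 (U-583, Karius, 1,470 kg, $84,583.80):
Base rate for U-583 is 2.5%.
Origin Karius qualifies under the Serova–Karius agreement and U-583 is covered: preferential rate Free applies instead.
Duty = $84,583.80 × 0% = $0.00.
Total = $34,539.27 + $33,395.60 + $0.00 = $67,934.87.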